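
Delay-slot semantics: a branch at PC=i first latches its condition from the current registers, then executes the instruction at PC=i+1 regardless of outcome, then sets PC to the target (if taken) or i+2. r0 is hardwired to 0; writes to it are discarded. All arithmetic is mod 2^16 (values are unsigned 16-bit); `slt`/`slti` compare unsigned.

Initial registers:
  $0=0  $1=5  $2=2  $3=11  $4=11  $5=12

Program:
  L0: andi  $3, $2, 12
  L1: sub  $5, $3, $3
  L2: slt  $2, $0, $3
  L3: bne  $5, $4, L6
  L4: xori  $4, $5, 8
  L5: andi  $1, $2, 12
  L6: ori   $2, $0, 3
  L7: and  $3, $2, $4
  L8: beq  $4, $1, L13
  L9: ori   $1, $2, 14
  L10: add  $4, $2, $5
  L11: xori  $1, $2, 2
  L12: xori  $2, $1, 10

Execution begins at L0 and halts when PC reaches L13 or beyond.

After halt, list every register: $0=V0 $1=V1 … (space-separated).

[0] andi  $3, $2, 12  →  {$0:0, $1:5, $2:2, $3:0, $4:11, $5:12}
[1] sub  $5, $3, $3  →  {$0:0, $1:5, $2:2, $3:0, $4:11, $5:0}
[2] slt  $2, $0, $3  →  {$0:0, $1:5, $2:0, $3:0, $4:11, $5:0}
[3] bne  $5, $4, L6  →  {$0:0, $1:5, $2:0, $3:0, $4:11, $5:0}  ⟨branch taken⟩
[4] xori  $4, $5, 8  →  {$0:0, $1:5, $2:0, $3:0, $4:8, $5:0}
[6] ori   $2, $0, 3  →  {$0:0, $1:5, $2:3, $3:0, $4:8, $5:0}
[7] and  $3, $2, $4  →  {$0:0, $1:5, $2:3, $3:0, $4:8, $5:0}
[8] beq  $4, $1, L13  →  {$0:0, $1:5, $2:3, $3:0, $4:8, $5:0}  ⟨branch fallthrough⟩
[9] ori   $1, $2, 14  →  {$0:0, $1:15, $2:3, $3:0, $4:8, $5:0}
[10] add  $4, $2, $5  →  {$0:0, $1:15, $2:3, $3:0, $4:3, $5:0}
[11] xori  $1, $2, 2  →  {$0:0, $1:1, $2:3, $3:0, $4:3, $5:0}
[12] xori  $2, $1, 10  →  {$0:0, $1:1, $2:11, $3:0, $4:3, $5:0}

$0=0 $1=1 $2=11 $3=0 $4=3 $5=0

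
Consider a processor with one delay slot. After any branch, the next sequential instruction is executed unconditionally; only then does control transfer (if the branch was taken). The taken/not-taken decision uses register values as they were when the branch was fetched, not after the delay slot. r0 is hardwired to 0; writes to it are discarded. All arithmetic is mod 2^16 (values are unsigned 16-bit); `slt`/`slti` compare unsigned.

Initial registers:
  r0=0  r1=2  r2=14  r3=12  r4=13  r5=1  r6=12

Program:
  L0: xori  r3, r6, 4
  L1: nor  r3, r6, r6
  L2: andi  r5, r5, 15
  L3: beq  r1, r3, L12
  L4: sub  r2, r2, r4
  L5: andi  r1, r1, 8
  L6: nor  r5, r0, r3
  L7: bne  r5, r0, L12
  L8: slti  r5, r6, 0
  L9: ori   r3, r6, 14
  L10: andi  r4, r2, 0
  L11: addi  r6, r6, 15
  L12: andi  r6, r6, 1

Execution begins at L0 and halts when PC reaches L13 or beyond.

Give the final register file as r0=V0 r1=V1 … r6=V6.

#0 xori  r3, r6, 4 ; 0/2/14/8/13/1/12
#1 nor  r3, r6, r6 ; 0/2/14/65523/13/1/12
#2 andi  r5, r5, 15 ; 0/2/14/65523/13/1/12
#3 beq  r1, r3, L12 ; 0/2/14/65523/13/1/12 ; →fallthru
#4 sub  r2, r2, r4 ; 0/2/1/65523/13/1/12
#5 andi  r1, r1, 8 ; 0/0/1/65523/13/1/12
#6 nor  r5, r0, r3 ; 0/0/1/65523/13/12/12
#7 bne  r5, r0, L12 ; 0/0/1/65523/13/12/12 ; →target
#8 slti  r5, r6, 0 ; 0/0/1/65523/13/0/12
#12 andi  r6, r6, 1 ; 0/0/1/65523/13/0/0

r0=0 r1=0 r2=1 r3=65523 r4=13 r5=0 r6=0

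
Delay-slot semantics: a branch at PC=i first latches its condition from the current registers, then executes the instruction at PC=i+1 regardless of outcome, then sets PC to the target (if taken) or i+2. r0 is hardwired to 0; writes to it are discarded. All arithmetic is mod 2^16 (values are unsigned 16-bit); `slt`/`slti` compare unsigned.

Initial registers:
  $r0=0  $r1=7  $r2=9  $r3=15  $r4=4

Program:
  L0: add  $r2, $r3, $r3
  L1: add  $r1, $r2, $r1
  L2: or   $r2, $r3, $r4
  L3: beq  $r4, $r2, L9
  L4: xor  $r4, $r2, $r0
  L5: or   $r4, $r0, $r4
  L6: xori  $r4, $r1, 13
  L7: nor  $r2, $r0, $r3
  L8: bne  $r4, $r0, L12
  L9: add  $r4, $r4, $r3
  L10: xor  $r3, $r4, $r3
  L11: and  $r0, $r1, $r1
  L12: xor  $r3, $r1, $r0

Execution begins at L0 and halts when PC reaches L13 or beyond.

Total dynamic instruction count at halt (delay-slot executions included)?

11

PC=0  add  $r2, $r3, $r3     | $r0=0 $r1=7 $r2=30 $r3=15 $r4=4
PC=1  add  $r1, $r2, $r1     | $r0=0 $r1=37 $r2=30 $r3=15 $r4=4
PC=2  or   $r2, $r3, $r4     | $r0=0 $r1=37 $r2=15 $r3=15 $r4=4
PC=3  beq  $r4, $r2, L9      | $r0=0 $r1=37 $r2=15 $r3=15 $r4=4  [not taken]
PC=4  xor  $r4, $r2, $r0     | $r0=0 $r1=37 $r2=15 $r3=15 $r4=15
PC=5  or   $r4, $r0, $r4     | $r0=0 $r1=37 $r2=15 $r3=15 $r4=15
PC=6  xori  $r4, $r1, 13     | $r0=0 $r1=37 $r2=15 $r3=15 $r4=40
PC=7  nor  $r2, $r0, $r3     | $r0=0 $r1=37 $r2=65520 $r3=15 $r4=40
PC=8  bne  $r4, $r0, L12     | $r0=0 $r1=37 $r2=65520 $r3=15 $r4=40  [TAKEN]
PC=9  add  $r4, $r4, $r3     | $r0=0 $r1=37 $r2=65520 $r3=15 $r4=55
PC=12 xor  $r3, $r1, $r0     | $r0=0 $r1=37 $r2=65520 $r3=37 $r4=55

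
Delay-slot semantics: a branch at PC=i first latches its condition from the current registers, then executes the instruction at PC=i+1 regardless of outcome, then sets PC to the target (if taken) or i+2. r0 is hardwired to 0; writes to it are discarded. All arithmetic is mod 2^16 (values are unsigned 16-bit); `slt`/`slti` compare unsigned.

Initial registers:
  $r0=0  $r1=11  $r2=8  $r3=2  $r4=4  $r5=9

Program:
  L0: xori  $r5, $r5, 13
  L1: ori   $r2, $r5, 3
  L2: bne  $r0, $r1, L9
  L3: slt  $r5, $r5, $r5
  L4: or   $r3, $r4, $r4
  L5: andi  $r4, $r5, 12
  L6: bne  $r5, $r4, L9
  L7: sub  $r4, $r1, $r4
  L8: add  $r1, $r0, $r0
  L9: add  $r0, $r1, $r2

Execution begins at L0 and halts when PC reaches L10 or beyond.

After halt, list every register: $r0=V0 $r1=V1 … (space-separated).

$r0=0 $r1=11 $r2=7 $r3=2 $r4=4 $r5=0

PC=0  xori  $r5, $r5, 13     | $r0=0 $r1=11 $r2=8 $r3=2 $r4=4 $r5=4
PC=1  ori   $r2, $r5, 3      | $r0=0 $r1=11 $r2=7 $r3=2 $r4=4 $r5=4
PC=2  bne  $r0, $r1, L9      | $r0=0 $r1=11 $r2=7 $r3=2 $r4=4 $r5=4  [TAKEN]
PC=3  slt  $r5, $r5, $r5     | $r0=0 $r1=11 $r2=7 $r3=2 $r4=4 $r5=0
PC=9  add  $r0, $r1, $r2     | $r0=0 $r1=11 $r2=7 $r3=2 $r4=4 $r5=0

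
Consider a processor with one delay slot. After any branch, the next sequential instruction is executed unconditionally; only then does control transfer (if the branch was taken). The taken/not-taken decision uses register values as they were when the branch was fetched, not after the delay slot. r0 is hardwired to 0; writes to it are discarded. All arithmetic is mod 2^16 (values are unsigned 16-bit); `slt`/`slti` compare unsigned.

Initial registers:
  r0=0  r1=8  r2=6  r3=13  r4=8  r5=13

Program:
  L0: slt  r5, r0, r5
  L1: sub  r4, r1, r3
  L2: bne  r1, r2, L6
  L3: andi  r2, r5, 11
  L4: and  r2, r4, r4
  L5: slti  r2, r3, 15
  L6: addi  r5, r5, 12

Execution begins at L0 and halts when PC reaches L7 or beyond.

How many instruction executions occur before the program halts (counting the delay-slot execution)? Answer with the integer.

5

#0 slt  r5, r0, r5 ; 0/8/6/13/8/1
#1 sub  r4, r1, r3 ; 0/8/6/13/65531/1
#2 bne  r1, r2, L6 ; 0/8/6/13/65531/1 ; →target
#3 andi  r2, r5, 11 ; 0/8/1/13/65531/1
#6 addi  r5, r5, 12 ; 0/8/1/13/65531/13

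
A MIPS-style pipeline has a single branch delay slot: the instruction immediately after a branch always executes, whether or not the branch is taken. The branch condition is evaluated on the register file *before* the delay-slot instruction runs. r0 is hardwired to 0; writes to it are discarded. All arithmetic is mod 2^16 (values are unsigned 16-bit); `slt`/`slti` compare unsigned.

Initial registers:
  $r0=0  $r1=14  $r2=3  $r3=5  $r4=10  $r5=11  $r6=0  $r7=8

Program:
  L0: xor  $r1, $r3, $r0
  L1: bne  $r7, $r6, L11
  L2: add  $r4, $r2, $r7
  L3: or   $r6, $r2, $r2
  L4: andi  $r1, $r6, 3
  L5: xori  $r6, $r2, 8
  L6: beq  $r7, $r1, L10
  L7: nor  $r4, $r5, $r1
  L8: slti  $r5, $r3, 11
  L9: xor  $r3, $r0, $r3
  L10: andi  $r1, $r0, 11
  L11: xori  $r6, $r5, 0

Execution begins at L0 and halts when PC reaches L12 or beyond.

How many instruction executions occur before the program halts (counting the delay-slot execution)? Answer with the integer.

  step pc=0: xor  $r1, $r3, $r0  regs=(0,5,3,5,10,11,0,8)
  step pc=1: bne  $r7, $r6, L11  cond=T  regs=(0,5,3,5,10,11,0,8)
  step pc=2: add  $r4, $r2, $r7  regs=(0,5,3,5,11,11,0,8)
  step pc=11: xori  $r6, $r5, 0  regs=(0,5,3,5,11,11,11,8)

4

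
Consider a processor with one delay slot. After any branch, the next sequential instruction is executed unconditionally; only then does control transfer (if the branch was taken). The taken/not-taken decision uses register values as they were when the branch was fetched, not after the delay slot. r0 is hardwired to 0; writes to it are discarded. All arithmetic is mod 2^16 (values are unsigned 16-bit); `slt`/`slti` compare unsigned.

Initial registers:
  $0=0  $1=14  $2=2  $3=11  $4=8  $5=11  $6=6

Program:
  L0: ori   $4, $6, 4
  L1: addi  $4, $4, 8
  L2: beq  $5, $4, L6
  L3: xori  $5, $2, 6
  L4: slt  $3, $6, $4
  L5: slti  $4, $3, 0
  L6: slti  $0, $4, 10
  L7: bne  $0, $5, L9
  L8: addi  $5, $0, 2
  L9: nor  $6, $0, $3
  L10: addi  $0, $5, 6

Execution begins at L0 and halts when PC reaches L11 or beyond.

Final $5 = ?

[0] ori   $4, $6, 4  →  {$0:0, $1:14, $2:2, $3:11, $4:6, $5:11, $6:6}
[1] addi  $4, $4, 8  →  {$0:0, $1:14, $2:2, $3:11, $4:14, $5:11, $6:6}
[2] beq  $5, $4, L6  →  {$0:0, $1:14, $2:2, $3:11, $4:14, $5:11, $6:6}  ⟨branch fallthrough⟩
[3] xori  $5, $2, 6  →  {$0:0, $1:14, $2:2, $3:11, $4:14, $5:4, $6:6}
[4] slt  $3, $6, $4  →  {$0:0, $1:14, $2:2, $3:1, $4:14, $5:4, $6:6}
[5] slti  $4, $3, 0  →  {$0:0, $1:14, $2:2, $3:1, $4:0, $5:4, $6:6}
[6] slti  $0, $4, 10  →  {$0:0, $1:14, $2:2, $3:1, $4:0, $5:4, $6:6}
[7] bne  $0, $5, L9  →  {$0:0, $1:14, $2:2, $3:1, $4:0, $5:4, $6:6}  ⟨branch taken⟩
[8] addi  $5, $0, 2  →  {$0:0, $1:14, $2:2, $3:1, $4:0, $5:2, $6:6}
[9] nor  $6, $0, $3  →  {$0:0, $1:14, $2:2, $3:1, $4:0, $5:2, $6:65534}
[10] addi  $0, $5, 6  →  {$0:0, $1:14, $2:2, $3:1, $4:0, $5:2, $6:65534}

2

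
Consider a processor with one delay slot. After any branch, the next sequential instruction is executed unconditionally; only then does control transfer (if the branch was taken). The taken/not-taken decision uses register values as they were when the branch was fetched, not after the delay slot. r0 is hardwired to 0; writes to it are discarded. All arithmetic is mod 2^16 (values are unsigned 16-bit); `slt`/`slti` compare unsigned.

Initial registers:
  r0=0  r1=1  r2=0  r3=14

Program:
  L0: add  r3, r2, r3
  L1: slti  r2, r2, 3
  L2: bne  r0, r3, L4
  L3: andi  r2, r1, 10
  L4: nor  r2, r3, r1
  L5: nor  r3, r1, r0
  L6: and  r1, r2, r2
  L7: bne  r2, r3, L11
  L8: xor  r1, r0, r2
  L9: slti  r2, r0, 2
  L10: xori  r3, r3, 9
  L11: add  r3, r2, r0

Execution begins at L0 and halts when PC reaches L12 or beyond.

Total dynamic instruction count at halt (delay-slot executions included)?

10

#0 add  r3, r2, r3 ; 0/1/0/14
#1 slti  r2, r2, 3 ; 0/1/1/14
#2 bne  r0, r3, L4 ; 0/1/1/14 ; →target
#3 andi  r2, r1, 10 ; 0/1/0/14
#4 nor  r2, r3, r1 ; 0/1/65520/14
#5 nor  r3, r1, r0 ; 0/1/65520/65534
#6 and  r1, r2, r2 ; 0/65520/65520/65534
#7 bne  r2, r3, L11 ; 0/65520/65520/65534 ; →target
#8 xor  r1, r0, r2 ; 0/65520/65520/65534
#11 add  r3, r2, r0 ; 0/65520/65520/65520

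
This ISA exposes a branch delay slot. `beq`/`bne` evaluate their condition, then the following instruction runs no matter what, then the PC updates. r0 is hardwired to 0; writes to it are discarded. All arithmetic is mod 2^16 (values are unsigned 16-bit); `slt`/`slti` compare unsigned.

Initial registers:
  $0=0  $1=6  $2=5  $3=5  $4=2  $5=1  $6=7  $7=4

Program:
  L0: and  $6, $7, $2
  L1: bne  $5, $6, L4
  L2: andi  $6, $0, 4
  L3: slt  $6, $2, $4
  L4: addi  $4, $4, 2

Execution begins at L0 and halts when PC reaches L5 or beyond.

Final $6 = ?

0

PC=0  and  $6, $7, $2        | $0=0 $1=6 $2=5 $3=5 $4=2 $5=1 $6=4 $7=4
PC=1  bne  $5, $6, L4        | $0=0 $1=6 $2=5 $3=5 $4=2 $5=1 $6=4 $7=4  [TAKEN]
PC=2  andi  $6, $0, 4        | $0=0 $1=6 $2=5 $3=5 $4=2 $5=1 $6=0 $7=4
PC=4  addi  $4, $4, 2        | $0=0 $1=6 $2=5 $3=5 $4=4 $5=1 $6=0 $7=4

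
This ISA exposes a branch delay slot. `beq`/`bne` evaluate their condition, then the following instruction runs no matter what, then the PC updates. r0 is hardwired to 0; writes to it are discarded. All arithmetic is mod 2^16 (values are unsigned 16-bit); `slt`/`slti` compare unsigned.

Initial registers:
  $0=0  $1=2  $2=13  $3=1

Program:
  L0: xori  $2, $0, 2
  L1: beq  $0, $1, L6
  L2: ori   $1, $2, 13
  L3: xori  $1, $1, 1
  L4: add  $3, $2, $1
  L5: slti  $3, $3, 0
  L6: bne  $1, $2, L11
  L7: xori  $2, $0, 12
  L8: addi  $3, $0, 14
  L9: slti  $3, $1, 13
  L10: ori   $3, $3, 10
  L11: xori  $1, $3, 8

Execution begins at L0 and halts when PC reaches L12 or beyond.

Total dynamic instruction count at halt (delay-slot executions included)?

9

[0] xori  $2, $0, 2  →  {$0:0, $1:2, $2:2, $3:1}
[1] beq  $0, $1, L6  →  {$0:0, $1:2, $2:2, $3:1}  ⟨branch fallthrough⟩
[2] ori   $1, $2, 13  →  {$0:0, $1:15, $2:2, $3:1}
[3] xori  $1, $1, 1  →  {$0:0, $1:14, $2:2, $3:1}
[4] add  $3, $2, $1  →  {$0:0, $1:14, $2:2, $3:16}
[5] slti  $3, $3, 0  →  {$0:0, $1:14, $2:2, $3:0}
[6] bne  $1, $2, L11  →  {$0:0, $1:14, $2:2, $3:0}  ⟨branch taken⟩
[7] xori  $2, $0, 12  →  {$0:0, $1:14, $2:12, $3:0}
[11] xori  $1, $3, 8  →  {$0:0, $1:8, $2:12, $3:0}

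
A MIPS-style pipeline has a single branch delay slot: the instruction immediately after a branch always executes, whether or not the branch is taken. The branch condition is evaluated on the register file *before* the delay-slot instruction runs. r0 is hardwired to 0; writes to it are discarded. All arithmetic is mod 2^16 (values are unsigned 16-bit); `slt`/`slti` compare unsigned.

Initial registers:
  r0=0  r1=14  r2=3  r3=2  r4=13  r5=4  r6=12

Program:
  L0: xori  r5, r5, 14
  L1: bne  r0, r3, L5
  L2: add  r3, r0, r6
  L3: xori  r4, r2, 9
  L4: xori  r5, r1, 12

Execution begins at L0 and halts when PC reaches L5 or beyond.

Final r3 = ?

  step pc=0: xori  r5, r5, 14  regs=(0,14,3,2,13,10,12)
  step pc=1: bne  r0, r3, L5  cond=T  regs=(0,14,3,2,13,10,12)
  step pc=2: add  r3, r0, r6  regs=(0,14,3,12,13,10,12)

12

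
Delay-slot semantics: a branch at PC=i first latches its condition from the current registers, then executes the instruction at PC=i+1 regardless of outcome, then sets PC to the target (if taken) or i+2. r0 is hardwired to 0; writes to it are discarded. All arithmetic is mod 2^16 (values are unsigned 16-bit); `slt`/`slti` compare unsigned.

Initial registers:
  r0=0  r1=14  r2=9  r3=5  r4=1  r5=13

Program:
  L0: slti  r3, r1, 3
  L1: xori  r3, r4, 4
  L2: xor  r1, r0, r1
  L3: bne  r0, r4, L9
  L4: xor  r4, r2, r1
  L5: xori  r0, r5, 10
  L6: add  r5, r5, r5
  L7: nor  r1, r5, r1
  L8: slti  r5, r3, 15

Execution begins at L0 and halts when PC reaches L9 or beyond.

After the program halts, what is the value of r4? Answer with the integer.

[0] slti  r3, r1, 3  →  {r0:0, r1:14, r2:9, r3:0, r4:1, r5:13}
[1] xori  r3, r4, 4  →  {r0:0, r1:14, r2:9, r3:5, r4:1, r5:13}
[2] xor  r1, r0, r1  →  {r0:0, r1:14, r2:9, r3:5, r4:1, r5:13}
[3] bne  r0, r4, L9  →  {r0:0, r1:14, r2:9, r3:5, r4:1, r5:13}  ⟨branch taken⟩
[4] xor  r4, r2, r1  →  {r0:0, r1:14, r2:9, r3:5, r4:7, r5:13}

7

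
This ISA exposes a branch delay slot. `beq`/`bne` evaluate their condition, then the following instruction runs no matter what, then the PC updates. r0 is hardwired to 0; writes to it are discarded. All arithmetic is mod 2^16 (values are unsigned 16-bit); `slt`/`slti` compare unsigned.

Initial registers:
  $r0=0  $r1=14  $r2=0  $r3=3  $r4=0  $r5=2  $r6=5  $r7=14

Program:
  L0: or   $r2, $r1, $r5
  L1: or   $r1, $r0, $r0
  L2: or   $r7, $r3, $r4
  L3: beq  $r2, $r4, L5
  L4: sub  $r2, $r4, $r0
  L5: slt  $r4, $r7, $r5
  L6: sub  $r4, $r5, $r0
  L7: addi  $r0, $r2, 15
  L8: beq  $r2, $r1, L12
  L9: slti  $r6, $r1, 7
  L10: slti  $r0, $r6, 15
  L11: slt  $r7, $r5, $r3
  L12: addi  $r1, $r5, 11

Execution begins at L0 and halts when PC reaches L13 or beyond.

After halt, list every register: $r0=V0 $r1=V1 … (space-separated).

$r0=0 $r1=13 $r2=0 $r3=3 $r4=2 $r5=2 $r6=1 $r7=3

PC=0  or   $r2, $r1, $r5     | $r0=0 $r1=14 $r2=14 $r3=3 $r4=0 $r5=2 $r6=5 $r7=14
PC=1  or   $r1, $r0, $r0     | $r0=0 $r1=0 $r2=14 $r3=3 $r4=0 $r5=2 $r6=5 $r7=14
PC=2  or   $r7, $r3, $r4     | $r0=0 $r1=0 $r2=14 $r3=3 $r4=0 $r5=2 $r6=5 $r7=3
PC=3  beq  $r2, $r4, L5      | $r0=0 $r1=0 $r2=14 $r3=3 $r4=0 $r5=2 $r6=5 $r7=3  [not taken]
PC=4  sub  $r2, $r4, $r0     | $r0=0 $r1=0 $r2=0 $r3=3 $r4=0 $r5=2 $r6=5 $r7=3
PC=5  slt  $r4, $r7, $r5     | $r0=0 $r1=0 $r2=0 $r3=3 $r4=0 $r5=2 $r6=5 $r7=3
PC=6  sub  $r4, $r5, $r0     | $r0=0 $r1=0 $r2=0 $r3=3 $r4=2 $r5=2 $r6=5 $r7=3
PC=7  addi  $r0, $r2, 15     | $r0=0 $r1=0 $r2=0 $r3=3 $r4=2 $r5=2 $r6=5 $r7=3
PC=8  beq  $r2, $r1, L12     | $r0=0 $r1=0 $r2=0 $r3=3 $r4=2 $r5=2 $r6=5 $r7=3  [TAKEN]
PC=9  slti  $r6, $r1, 7      | $r0=0 $r1=0 $r2=0 $r3=3 $r4=2 $r5=2 $r6=1 $r7=3
PC=12 addi  $r1, $r5, 11     | $r0=0 $r1=13 $r2=0 $r3=3 $r4=2 $r5=2 $r6=1 $r7=3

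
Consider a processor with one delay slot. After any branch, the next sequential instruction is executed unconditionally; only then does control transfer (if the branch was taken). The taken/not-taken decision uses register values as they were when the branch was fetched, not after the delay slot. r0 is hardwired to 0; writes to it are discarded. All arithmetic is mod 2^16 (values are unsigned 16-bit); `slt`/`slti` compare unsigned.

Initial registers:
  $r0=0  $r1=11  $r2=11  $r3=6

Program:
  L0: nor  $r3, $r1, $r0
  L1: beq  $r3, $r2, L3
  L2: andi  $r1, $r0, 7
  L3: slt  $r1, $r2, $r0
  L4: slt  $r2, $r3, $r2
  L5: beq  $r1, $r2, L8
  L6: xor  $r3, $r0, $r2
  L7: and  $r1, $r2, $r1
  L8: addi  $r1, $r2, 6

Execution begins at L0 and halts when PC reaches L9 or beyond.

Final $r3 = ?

0

PC=0  nor  $r3, $r1, $r0     | $r0=0 $r1=11 $r2=11 $r3=65524
PC=1  beq  $r3, $r2, L3      | $r0=0 $r1=11 $r2=11 $r3=65524  [not taken]
PC=2  andi  $r1, $r0, 7      | $r0=0 $r1=0 $r2=11 $r3=65524
PC=3  slt  $r1, $r2, $r0     | $r0=0 $r1=0 $r2=11 $r3=65524
PC=4  slt  $r2, $r3, $r2     | $r0=0 $r1=0 $r2=0 $r3=65524
PC=5  beq  $r1, $r2, L8      | $r0=0 $r1=0 $r2=0 $r3=65524  [TAKEN]
PC=6  xor  $r3, $r0, $r2     | $r0=0 $r1=0 $r2=0 $r3=0
PC=8  addi  $r1, $r2, 6      | $r0=0 $r1=6 $r2=0 $r3=0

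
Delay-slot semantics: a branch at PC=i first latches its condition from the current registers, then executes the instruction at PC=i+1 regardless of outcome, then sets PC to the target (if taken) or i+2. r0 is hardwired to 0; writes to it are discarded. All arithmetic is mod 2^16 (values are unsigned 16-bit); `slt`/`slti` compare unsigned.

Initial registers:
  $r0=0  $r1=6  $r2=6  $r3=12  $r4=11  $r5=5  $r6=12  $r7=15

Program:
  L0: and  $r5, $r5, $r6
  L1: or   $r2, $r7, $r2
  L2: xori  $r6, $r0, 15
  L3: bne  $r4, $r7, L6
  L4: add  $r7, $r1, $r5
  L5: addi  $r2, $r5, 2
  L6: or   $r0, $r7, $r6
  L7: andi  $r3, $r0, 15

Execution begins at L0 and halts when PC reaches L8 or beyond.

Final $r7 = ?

  step pc=0: and  $r5, $r5, $r6  regs=(0,6,6,12,11,4,12,15)
  step pc=1: or   $r2, $r7, $r2  regs=(0,6,15,12,11,4,12,15)
  step pc=2: xori  $r6, $r0, 15  regs=(0,6,15,12,11,4,15,15)
  step pc=3: bne  $r4, $r7, L6  cond=T  regs=(0,6,15,12,11,4,15,15)
  step pc=4: add  $r7, $r1, $r5  regs=(0,6,15,12,11,4,15,10)
  step pc=6: or   $r0, $r7, $r6  regs=(0,6,15,12,11,4,15,10)
  step pc=7: andi  $r3, $r0, 15  regs=(0,6,15,0,11,4,15,10)

10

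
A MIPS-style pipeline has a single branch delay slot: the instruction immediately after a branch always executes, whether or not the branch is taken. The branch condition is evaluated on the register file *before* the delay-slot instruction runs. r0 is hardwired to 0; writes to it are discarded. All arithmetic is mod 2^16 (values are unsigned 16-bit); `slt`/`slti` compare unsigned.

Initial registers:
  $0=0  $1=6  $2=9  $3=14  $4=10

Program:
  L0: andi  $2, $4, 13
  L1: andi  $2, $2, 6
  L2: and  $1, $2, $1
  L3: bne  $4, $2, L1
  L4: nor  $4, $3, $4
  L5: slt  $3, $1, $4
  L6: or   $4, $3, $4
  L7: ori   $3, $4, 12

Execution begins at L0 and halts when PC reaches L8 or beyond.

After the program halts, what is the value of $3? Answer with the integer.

  step pc=0: andi  $2, $4, 13  regs=(0,6,8,14,10)
  step pc=1: andi  $2, $2, 6  regs=(0,6,0,14,10)
  step pc=2: and  $1, $2, $1  regs=(0,0,0,14,10)
  step pc=3: bne  $4, $2, L1  cond=T  regs=(0,0,0,14,10)
  step pc=4: nor  $4, $3, $4  regs=(0,0,0,14,65521)
  step pc=1: andi  $2, $2, 6  regs=(0,0,0,14,65521)
  step pc=2: and  $1, $2, $1  regs=(0,0,0,14,65521)
  step pc=3: bne  $4, $2, L1  cond=T  regs=(0,0,0,14,65521)
  step pc=4: nor  $4, $3, $4  regs=(0,0,0,14,0)
  step pc=1: andi  $2, $2, 6  regs=(0,0,0,14,0)
  step pc=2: and  $1, $2, $1  regs=(0,0,0,14,0)
  step pc=3: bne  $4, $2, L1  cond=F  regs=(0,0,0,14,0)
  step pc=4: nor  $4, $3, $4  regs=(0,0,0,14,65521)
  step pc=5: slt  $3, $1, $4  regs=(0,0,0,1,65521)
  step pc=6: or   $4, $3, $4  regs=(0,0,0,1,65521)
  step pc=7: ori   $3, $4, 12  regs=(0,0,0,65533,65521)

65533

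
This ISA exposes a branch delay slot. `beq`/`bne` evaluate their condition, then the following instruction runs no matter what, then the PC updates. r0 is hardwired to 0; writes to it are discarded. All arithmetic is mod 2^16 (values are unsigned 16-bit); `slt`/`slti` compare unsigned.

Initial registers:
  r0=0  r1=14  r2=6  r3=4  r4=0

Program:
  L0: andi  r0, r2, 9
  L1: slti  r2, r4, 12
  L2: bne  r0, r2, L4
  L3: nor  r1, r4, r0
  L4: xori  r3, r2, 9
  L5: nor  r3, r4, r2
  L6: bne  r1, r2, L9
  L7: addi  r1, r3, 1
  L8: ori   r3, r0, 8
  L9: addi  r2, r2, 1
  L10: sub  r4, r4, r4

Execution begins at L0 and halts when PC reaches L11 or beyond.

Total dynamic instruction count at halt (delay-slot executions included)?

10

[0] andi  r0, r2, 9  →  {r0:0, r1:14, r2:6, r3:4, r4:0}
[1] slti  r2, r4, 12  →  {r0:0, r1:14, r2:1, r3:4, r4:0}
[2] bne  r0, r2, L4  →  {r0:0, r1:14, r2:1, r3:4, r4:0}  ⟨branch taken⟩
[3] nor  r1, r4, r0  →  {r0:0, r1:65535, r2:1, r3:4, r4:0}
[4] xori  r3, r2, 9  →  {r0:0, r1:65535, r2:1, r3:8, r4:0}
[5] nor  r3, r4, r2  →  {r0:0, r1:65535, r2:1, r3:65534, r4:0}
[6] bne  r1, r2, L9  →  {r0:0, r1:65535, r2:1, r3:65534, r4:0}  ⟨branch taken⟩
[7] addi  r1, r3, 1  →  {r0:0, r1:65535, r2:1, r3:65534, r4:0}
[9] addi  r2, r2, 1  →  {r0:0, r1:65535, r2:2, r3:65534, r4:0}
[10] sub  r4, r4, r4  →  {r0:0, r1:65535, r2:2, r3:65534, r4:0}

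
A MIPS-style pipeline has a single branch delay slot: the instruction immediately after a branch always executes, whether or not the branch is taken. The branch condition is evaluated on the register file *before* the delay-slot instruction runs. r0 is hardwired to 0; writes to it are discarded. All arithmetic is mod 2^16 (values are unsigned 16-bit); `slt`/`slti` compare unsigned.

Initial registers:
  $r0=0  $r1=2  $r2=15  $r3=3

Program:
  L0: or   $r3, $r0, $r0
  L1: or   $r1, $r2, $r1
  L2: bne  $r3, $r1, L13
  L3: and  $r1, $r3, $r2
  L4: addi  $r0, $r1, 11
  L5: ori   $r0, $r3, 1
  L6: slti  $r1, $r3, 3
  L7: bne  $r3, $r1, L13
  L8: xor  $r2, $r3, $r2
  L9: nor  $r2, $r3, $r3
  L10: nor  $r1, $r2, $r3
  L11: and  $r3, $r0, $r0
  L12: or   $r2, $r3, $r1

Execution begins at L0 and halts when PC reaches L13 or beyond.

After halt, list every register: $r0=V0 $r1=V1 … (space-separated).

$r0=0 $r1=0 $r2=15 $r3=0

PC=0  or   $r3, $r0, $r0     | $r0=0 $r1=2 $r2=15 $r3=0
PC=1  or   $r1, $r2, $r1     | $r0=0 $r1=15 $r2=15 $r3=0
PC=2  bne  $r3, $r1, L13     | $r0=0 $r1=15 $r2=15 $r3=0  [TAKEN]
PC=3  and  $r1, $r3, $r2     | $r0=0 $r1=0 $r2=15 $r3=0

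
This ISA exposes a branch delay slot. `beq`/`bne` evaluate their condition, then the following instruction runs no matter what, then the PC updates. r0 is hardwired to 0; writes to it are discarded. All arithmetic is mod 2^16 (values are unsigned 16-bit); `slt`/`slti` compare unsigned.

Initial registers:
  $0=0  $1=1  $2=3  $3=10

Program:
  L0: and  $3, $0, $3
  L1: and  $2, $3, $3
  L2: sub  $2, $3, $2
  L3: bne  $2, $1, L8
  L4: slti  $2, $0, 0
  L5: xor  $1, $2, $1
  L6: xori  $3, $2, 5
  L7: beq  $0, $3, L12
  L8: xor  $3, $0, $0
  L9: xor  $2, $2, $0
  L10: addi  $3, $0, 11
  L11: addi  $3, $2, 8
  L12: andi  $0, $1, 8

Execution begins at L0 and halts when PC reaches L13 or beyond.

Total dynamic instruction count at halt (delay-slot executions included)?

  step pc=0: and  $3, $0, $3  regs=(0,1,3,0)
  step pc=1: and  $2, $3, $3  regs=(0,1,0,0)
  step pc=2: sub  $2, $3, $2  regs=(0,1,0,0)
  step pc=3: bne  $2, $1, L8  cond=T  regs=(0,1,0,0)
  step pc=4: slti  $2, $0, 0  regs=(0,1,0,0)
  step pc=8: xor  $3, $0, $0  regs=(0,1,0,0)
  step pc=9: xor  $2, $2, $0  regs=(0,1,0,0)
  step pc=10: addi  $3, $0, 11  regs=(0,1,0,11)
  step pc=11: addi  $3, $2, 8  regs=(0,1,0,8)
  step pc=12: andi  $0, $1, 8  regs=(0,1,0,8)

10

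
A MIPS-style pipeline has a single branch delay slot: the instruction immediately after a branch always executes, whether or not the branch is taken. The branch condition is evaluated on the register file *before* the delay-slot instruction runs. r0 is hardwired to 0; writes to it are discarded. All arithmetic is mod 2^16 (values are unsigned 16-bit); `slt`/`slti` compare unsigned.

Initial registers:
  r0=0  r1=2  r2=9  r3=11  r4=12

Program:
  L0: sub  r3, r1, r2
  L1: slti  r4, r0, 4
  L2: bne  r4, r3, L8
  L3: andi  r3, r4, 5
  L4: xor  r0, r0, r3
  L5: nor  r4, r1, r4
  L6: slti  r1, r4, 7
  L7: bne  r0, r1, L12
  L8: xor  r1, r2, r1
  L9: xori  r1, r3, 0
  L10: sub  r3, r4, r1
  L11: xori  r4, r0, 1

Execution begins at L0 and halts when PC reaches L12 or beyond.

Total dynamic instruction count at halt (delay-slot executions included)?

8

[0] sub  r3, r1, r2  →  {r0:0, r1:2, r2:9, r3:65529, r4:12}
[1] slti  r4, r0, 4  →  {r0:0, r1:2, r2:9, r3:65529, r4:1}
[2] bne  r4, r3, L8  →  {r0:0, r1:2, r2:9, r3:65529, r4:1}  ⟨branch taken⟩
[3] andi  r3, r4, 5  →  {r0:0, r1:2, r2:9, r3:1, r4:1}
[8] xor  r1, r2, r1  →  {r0:0, r1:11, r2:9, r3:1, r4:1}
[9] xori  r1, r3, 0  →  {r0:0, r1:1, r2:9, r3:1, r4:1}
[10] sub  r3, r4, r1  →  {r0:0, r1:1, r2:9, r3:0, r4:1}
[11] xori  r4, r0, 1  →  {r0:0, r1:1, r2:9, r3:0, r4:1}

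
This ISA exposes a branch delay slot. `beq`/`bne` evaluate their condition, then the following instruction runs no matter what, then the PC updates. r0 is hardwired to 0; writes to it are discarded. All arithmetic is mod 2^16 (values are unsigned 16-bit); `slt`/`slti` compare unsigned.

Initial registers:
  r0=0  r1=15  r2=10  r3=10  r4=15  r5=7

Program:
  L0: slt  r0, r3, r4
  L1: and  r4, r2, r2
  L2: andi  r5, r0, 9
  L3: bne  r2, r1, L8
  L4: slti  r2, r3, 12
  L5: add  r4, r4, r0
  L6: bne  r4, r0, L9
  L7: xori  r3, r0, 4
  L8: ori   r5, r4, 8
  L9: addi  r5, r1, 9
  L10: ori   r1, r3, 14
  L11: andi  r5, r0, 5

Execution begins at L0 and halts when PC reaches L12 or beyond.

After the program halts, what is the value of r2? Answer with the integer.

1

PC=0  slt  r0, r3, r4        | r0=0 r1=15 r2=10 r3=10 r4=15 r5=7
PC=1  and  r4, r2, r2        | r0=0 r1=15 r2=10 r3=10 r4=10 r5=7
PC=2  andi  r5, r0, 9        | r0=0 r1=15 r2=10 r3=10 r4=10 r5=0
PC=3  bne  r2, r1, L8        | r0=0 r1=15 r2=10 r3=10 r4=10 r5=0  [TAKEN]
PC=4  slti  r2, r3, 12       | r0=0 r1=15 r2=1 r3=10 r4=10 r5=0
PC=8  ori   r5, r4, 8        | r0=0 r1=15 r2=1 r3=10 r4=10 r5=10
PC=9  addi  r5, r1, 9        | r0=0 r1=15 r2=1 r3=10 r4=10 r5=24
PC=10 ori   r1, r3, 14       | r0=0 r1=14 r2=1 r3=10 r4=10 r5=24
PC=11 andi  r5, r0, 5        | r0=0 r1=14 r2=1 r3=10 r4=10 r5=0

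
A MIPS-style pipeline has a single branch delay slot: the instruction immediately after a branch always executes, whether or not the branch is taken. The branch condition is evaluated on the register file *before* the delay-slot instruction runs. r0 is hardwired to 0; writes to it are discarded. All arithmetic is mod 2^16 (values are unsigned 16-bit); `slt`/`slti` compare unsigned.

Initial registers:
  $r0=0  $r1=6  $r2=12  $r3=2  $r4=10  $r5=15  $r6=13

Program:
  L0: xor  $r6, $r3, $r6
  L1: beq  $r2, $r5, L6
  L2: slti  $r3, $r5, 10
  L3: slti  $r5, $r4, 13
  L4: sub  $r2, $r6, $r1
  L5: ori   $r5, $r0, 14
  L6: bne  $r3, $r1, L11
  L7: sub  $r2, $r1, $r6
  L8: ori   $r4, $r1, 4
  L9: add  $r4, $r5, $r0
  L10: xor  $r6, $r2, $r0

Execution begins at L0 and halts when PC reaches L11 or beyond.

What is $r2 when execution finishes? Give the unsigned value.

PC=0  xor  $r6, $r3, $r6     | $r0=0 $r1=6 $r2=12 $r3=2 $r4=10 $r5=15 $r6=15
PC=1  beq  $r2, $r5, L6      | $r0=0 $r1=6 $r2=12 $r3=2 $r4=10 $r5=15 $r6=15  [not taken]
PC=2  slti  $r3, $r5, 10     | $r0=0 $r1=6 $r2=12 $r3=0 $r4=10 $r5=15 $r6=15
PC=3  slti  $r5, $r4, 13     | $r0=0 $r1=6 $r2=12 $r3=0 $r4=10 $r5=1 $r6=15
PC=4  sub  $r2, $r6, $r1     | $r0=0 $r1=6 $r2=9 $r3=0 $r4=10 $r5=1 $r6=15
PC=5  ori   $r5, $r0, 14     | $r0=0 $r1=6 $r2=9 $r3=0 $r4=10 $r5=14 $r6=15
PC=6  bne  $r3, $r1, L11     | $r0=0 $r1=6 $r2=9 $r3=0 $r4=10 $r5=14 $r6=15  [TAKEN]
PC=7  sub  $r2, $r1, $r6     | $r0=0 $r1=6 $r2=65527 $r3=0 $r4=10 $r5=14 $r6=15

65527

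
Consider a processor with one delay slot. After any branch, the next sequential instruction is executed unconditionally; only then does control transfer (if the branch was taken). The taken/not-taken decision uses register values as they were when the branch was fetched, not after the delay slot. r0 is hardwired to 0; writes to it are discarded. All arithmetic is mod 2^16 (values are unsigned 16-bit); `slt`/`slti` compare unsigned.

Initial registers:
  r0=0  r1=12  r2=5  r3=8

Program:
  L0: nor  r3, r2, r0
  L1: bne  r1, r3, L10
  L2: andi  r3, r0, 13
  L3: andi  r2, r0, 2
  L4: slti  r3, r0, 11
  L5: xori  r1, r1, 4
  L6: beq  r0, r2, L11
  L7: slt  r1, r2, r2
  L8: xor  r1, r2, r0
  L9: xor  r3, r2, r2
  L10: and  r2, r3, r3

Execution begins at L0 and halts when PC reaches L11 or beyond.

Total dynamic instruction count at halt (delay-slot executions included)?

4

  step pc=0: nor  r3, r2, r0  regs=(0,12,5,65530)
  step pc=1: bne  r1, r3, L10  cond=T  regs=(0,12,5,65530)
  step pc=2: andi  r3, r0, 13  regs=(0,12,5,0)
  step pc=10: and  r2, r3, r3  regs=(0,12,0,0)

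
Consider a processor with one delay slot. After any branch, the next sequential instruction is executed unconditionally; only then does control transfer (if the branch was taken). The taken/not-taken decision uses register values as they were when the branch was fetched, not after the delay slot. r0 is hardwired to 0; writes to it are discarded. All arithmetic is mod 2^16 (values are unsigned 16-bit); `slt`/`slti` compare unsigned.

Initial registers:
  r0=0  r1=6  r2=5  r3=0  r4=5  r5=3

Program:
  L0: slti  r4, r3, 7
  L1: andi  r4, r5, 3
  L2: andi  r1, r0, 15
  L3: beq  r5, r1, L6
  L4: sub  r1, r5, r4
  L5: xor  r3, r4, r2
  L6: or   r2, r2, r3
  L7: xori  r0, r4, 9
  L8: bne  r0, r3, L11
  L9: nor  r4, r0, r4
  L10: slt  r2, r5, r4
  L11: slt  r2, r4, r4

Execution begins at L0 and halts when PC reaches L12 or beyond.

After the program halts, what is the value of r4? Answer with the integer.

[0] slti  r4, r3, 7  →  {r0:0, r1:6, r2:5, r3:0, r4:1, r5:3}
[1] andi  r4, r5, 3  →  {r0:0, r1:6, r2:5, r3:0, r4:3, r5:3}
[2] andi  r1, r0, 15  →  {r0:0, r1:0, r2:5, r3:0, r4:3, r5:3}
[3] beq  r5, r1, L6  →  {r0:0, r1:0, r2:5, r3:0, r4:3, r5:3}  ⟨branch fallthrough⟩
[4] sub  r1, r5, r4  →  {r0:0, r1:0, r2:5, r3:0, r4:3, r5:3}
[5] xor  r3, r4, r2  →  {r0:0, r1:0, r2:5, r3:6, r4:3, r5:3}
[6] or   r2, r2, r3  →  {r0:0, r1:0, r2:7, r3:6, r4:3, r5:3}
[7] xori  r0, r4, 9  →  {r0:0, r1:0, r2:7, r3:6, r4:3, r5:3}
[8] bne  r0, r3, L11  →  {r0:0, r1:0, r2:7, r3:6, r4:3, r5:3}  ⟨branch taken⟩
[9] nor  r4, r0, r4  →  {r0:0, r1:0, r2:7, r3:6, r4:65532, r5:3}
[11] slt  r2, r4, r4  →  {r0:0, r1:0, r2:0, r3:6, r4:65532, r5:3}

65532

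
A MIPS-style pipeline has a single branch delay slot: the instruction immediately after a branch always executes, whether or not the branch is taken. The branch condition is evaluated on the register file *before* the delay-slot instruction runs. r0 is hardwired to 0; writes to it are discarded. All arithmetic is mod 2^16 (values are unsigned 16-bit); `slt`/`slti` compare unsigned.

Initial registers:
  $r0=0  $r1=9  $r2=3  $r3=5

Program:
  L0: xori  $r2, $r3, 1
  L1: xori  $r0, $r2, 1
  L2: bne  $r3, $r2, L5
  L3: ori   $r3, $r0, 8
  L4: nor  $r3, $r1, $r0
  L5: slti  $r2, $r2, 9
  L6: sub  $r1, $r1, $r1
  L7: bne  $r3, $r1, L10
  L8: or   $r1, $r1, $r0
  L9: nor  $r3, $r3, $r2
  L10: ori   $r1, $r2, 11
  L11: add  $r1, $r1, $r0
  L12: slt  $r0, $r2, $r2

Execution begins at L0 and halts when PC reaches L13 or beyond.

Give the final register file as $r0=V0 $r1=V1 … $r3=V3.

$r0=0 $r1=11 $r2=1 $r3=8

#0 xori  $r2, $r3, 1 ; 0/9/4/5
#1 xori  $r0, $r2, 1 ; 0/9/4/5
#2 bne  $r3, $r2, L5 ; 0/9/4/5 ; →target
#3 ori   $r3, $r0, 8 ; 0/9/4/8
#5 slti  $r2, $r2, 9 ; 0/9/1/8
#6 sub  $r1, $r1, $r1 ; 0/0/1/8
#7 bne  $r3, $r1, L10 ; 0/0/1/8 ; →target
#8 or   $r1, $r1, $r0 ; 0/0/1/8
#10 ori   $r1, $r2, 11 ; 0/11/1/8
#11 add  $r1, $r1, $r0 ; 0/11/1/8
#12 slt  $r0, $r2, $r2 ; 0/11/1/8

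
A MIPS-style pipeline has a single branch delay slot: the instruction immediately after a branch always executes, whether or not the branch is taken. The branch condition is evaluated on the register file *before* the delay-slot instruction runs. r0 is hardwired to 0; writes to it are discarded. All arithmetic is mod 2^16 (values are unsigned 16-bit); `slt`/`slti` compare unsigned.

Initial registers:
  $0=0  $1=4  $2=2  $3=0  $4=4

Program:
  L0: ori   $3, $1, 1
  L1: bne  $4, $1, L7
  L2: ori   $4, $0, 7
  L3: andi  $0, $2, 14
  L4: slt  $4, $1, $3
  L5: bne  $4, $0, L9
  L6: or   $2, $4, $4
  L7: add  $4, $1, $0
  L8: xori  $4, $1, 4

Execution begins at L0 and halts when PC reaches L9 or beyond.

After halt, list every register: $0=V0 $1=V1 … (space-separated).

[0] ori   $3, $1, 1  →  {$0:0, $1:4, $2:2, $3:5, $4:4}
[1] bne  $4, $1, L7  →  {$0:0, $1:4, $2:2, $3:5, $4:4}  ⟨branch fallthrough⟩
[2] ori   $4, $0, 7  →  {$0:0, $1:4, $2:2, $3:5, $4:7}
[3] andi  $0, $2, 14  →  {$0:0, $1:4, $2:2, $3:5, $4:7}
[4] slt  $4, $1, $3  →  {$0:0, $1:4, $2:2, $3:5, $4:1}
[5] bne  $4, $0, L9  →  {$0:0, $1:4, $2:2, $3:5, $4:1}  ⟨branch taken⟩
[6] or   $2, $4, $4  →  {$0:0, $1:4, $2:1, $3:5, $4:1}

$0=0 $1=4 $2=1 $3=5 $4=1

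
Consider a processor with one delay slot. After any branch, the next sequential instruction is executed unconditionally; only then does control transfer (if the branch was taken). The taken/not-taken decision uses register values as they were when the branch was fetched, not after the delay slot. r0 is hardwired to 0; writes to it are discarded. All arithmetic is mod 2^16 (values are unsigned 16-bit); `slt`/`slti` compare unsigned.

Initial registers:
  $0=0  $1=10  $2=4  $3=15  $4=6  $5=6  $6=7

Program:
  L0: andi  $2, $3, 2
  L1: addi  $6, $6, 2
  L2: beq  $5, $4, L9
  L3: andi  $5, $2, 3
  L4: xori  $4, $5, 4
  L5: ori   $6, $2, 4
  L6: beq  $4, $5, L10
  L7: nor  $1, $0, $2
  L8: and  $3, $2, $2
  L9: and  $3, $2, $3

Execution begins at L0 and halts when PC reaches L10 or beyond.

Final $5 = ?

2

#0 andi  $2, $3, 2 ; 0/10/2/15/6/6/7
#1 addi  $6, $6, 2 ; 0/10/2/15/6/6/9
#2 beq  $5, $4, L9 ; 0/10/2/15/6/6/9 ; →target
#3 andi  $5, $2, 3 ; 0/10/2/15/6/2/9
#9 and  $3, $2, $3 ; 0/10/2/2/6/2/9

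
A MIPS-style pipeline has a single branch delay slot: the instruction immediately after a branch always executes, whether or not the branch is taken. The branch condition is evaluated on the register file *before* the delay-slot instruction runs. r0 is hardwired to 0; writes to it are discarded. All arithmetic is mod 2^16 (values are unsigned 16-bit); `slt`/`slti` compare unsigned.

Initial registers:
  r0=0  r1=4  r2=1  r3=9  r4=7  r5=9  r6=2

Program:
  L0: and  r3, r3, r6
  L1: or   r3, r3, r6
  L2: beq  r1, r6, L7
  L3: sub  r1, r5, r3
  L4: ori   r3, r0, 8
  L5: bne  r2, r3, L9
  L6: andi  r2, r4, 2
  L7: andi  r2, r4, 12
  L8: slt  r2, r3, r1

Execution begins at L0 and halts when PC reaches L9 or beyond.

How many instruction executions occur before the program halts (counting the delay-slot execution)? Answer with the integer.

#0 and  r3, r3, r6 ; 0/4/1/0/7/9/2
#1 or   r3, r3, r6 ; 0/4/1/2/7/9/2
#2 beq  r1, r6, L7 ; 0/4/1/2/7/9/2 ; →fallthru
#3 sub  r1, r5, r3 ; 0/7/1/2/7/9/2
#4 ori   r3, r0, 8 ; 0/7/1/8/7/9/2
#5 bne  r2, r3, L9 ; 0/7/1/8/7/9/2 ; →target
#6 andi  r2, r4, 2 ; 0/7/2/8/7/9/2

7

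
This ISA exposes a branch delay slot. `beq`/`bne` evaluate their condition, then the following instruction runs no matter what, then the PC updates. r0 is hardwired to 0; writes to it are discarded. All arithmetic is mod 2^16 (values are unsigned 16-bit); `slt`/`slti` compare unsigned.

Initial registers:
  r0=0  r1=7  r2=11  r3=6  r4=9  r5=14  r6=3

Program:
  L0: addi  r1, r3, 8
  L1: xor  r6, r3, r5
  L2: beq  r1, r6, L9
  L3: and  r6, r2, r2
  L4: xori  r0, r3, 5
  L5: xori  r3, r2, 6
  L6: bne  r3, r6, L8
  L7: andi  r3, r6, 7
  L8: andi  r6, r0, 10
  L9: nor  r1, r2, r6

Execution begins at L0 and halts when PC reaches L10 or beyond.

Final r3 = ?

3

[0] addi  r1, r3, 8  →  {r0:0, r1:14, r2:11, r3:6, r4:9, r5:14, r6:3}
[1] xor  r6, r3, r5  →  {r0:0, r1:14, r2:11, r3:6, r4:9, r5:14, r6:8}
[2] beq  r1, r6, L9  →  {r0:0, r1:14, r2:11, r3:6, r4:9, r5:14, r6:8}  ⟨branch fallthrough⟩
[3] and  r6, r2, r2  →  {r0:0, r1:14, r2:11, r3:6, r4:9, r5:14, r6:11}
[4] xori  r0, r3, 5  →  {r0:0, r1:14, r2:11, r3:6, r4:9, r5:14, r6:11}
[5] xori  r3, r2, 6  →  {r0:0, r1:14, r2:11, r3:13, r4:9, r5:14, r6:11}
[6] bne  r3, r6, L8  →  {r0:0, r1:14, r2:11, r3:13, r4:9, r5:14, r6:11}  ⟨branch taken⟩
[7] andi  r3, r6, 7  →  {r0:0, r1:14, r2:11, r3:3, r4:9, r5:14, r6:11}
[8] andi  r6, r0, 10  →  {r0:0, r1:14, r2:11, r3:3, r4:9, r5:14, r6:0}
[9] nor  r1, r2, r6  →  {r0:0, r1:65524, r2:11, r3:3, r4:9, r5:14, r6:0}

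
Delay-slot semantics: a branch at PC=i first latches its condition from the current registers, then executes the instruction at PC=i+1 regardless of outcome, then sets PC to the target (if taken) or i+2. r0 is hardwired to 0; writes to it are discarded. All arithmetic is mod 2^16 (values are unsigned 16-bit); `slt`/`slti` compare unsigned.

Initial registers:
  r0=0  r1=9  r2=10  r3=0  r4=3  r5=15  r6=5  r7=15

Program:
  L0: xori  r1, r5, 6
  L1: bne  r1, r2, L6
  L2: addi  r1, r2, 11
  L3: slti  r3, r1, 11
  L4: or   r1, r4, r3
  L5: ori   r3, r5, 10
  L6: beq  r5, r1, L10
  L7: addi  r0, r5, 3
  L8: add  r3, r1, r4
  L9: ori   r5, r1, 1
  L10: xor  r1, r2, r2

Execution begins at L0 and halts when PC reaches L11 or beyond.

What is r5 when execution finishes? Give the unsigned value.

21

PC=0  xori  r1, r5, 6        | r0=0 r1=9 r2=10 r3=0 r4=3 r5=15 r6=5 r7=15
PC=1  bne  r1, r2, L6        | r0=0 r1=9 r2=10 r3=0 r4=3 r5=15 r6=5 r7=15  [TAKEN]
PC=2  addi  r1, r2, 11       | r0=0 r1=21 r2=10 r3=0 r4=3 r5=15 r6=5 r7=15
PC=6  beq  r5, r1, L10       | r0=0 r1=21 r2=10 r3=0 r4=3 r5=15 r6=5 r7=15  [not taken]
PC=7  addi  r0, r5, 3        | r0=0 r1=21 r2=10 r3=0 r4=3 r5=15 r6=5 r7=15
PC=8  add  r3, r1, r4        | r0=0 r1=21 r2=10 r3=24 r4=3 r5=15 r6=5 r7=15
PC=9  ori   r5, r1, 1        | r0=0 r1=21 r2=10 r3=24 r4=3 r5=21 r6=5 r7=15
PC=10 xor  r1, r2, r2        | r0=0 r1=0 r2=10 r3=24 r4=3 r5=21 r6=5 r7=15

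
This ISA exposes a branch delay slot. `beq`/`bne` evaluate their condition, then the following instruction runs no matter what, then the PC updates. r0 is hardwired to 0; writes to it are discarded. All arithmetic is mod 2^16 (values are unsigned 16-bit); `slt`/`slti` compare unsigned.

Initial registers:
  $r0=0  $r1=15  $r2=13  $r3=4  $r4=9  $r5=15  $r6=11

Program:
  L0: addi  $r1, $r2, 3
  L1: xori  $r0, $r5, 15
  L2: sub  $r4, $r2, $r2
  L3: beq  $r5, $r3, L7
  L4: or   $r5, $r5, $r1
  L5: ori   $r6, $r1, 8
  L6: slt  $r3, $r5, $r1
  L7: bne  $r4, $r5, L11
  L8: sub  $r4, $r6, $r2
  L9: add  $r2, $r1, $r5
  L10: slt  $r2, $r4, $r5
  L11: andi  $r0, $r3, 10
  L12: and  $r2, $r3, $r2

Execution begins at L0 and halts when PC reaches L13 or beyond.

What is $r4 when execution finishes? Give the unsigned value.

#0 addi  $r1, $r2, 3 ; 0/16/13/4/9/15/11
#1 xori  $r0, $r5, 15 ; 0/16/13/4/9/15/11
#2 sub  $r4, $r2, $r2 ; 0/16/13/4/0/15/11
#3 beq  $r5, $r3, L7 ; 0/16/13/4/0/15/11 ; →fallthru
#4 or   $r5, $r5, $r1 ; 0/16/13/4/0/31/11
#5 ori   $r6, $r1, 8 ; 0/16/13/4/0/31/24
#6 slt  $r3, $r5, $r1 ; 0/16/13/0/0/31/24
#7 bne  $r4, $r5, L11 ; 0/16/13/0/0/31/24 ; →target
#8 sub  $r4, $r6, $r2 ; 0/16/13/0/11/31/24
#11 andi  $r0, $r3, 10 ; 0/16/13/0/11/31/24
#12 and  $r2, $r3, $r2 ; 0/16/0/0/11/31/24

11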